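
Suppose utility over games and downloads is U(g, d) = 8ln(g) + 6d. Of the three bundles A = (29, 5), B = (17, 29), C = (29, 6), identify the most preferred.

Bundle B

Evaluate utility at each bundle:
U(A) = 56.938.
U(B) = 196.666.
U(C) = 62.938.
Highest utility is B, so B ≻ C ≻ A.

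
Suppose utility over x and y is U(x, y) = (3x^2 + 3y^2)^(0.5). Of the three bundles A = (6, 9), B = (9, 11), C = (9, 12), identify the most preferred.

Evaluate utility at each bundle:
U(A) = 18.735.
U(B) = 24.617.
U(C) = 25.981.
Highest utility is C, so C ≻ B ≻ A.

Bundle C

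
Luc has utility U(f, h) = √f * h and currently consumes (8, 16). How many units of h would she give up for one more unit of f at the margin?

MRS = 1

MU_f = 0.5·f^(-0.5)·h and MU_h = √f.
MRS = MU_f/MU_h = (0.5)·h/f.
At (8, 16): MRS = 1.
The indifference curve has slope −1 at this bundle.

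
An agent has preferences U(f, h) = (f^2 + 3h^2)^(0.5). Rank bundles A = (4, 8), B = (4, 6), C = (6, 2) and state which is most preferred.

Evaluate utility at each bundle:
U(A) = 14.422.
U(B) = 11.136.
U(C) = 6.928.
Highest utility is A, so A ≻ B ≻ C.

Bundle A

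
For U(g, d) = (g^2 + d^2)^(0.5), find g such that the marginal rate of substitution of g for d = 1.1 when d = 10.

g = 11

For CES with ρ = 2, MRS = (d/g)^(-1).
Setting (10/g)^(-1) = 1.1 gives 10/g = 10/11 and g = 11.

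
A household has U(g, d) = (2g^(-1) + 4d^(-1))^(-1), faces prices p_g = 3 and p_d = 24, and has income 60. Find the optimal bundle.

g* = 4, d* = 2

For CES with ρ = -1, MRS = (2/4)·(d/g)^2.
Tangency: set MRS = p_g/p_d = 3/24 = 0.125.
So (d/g)^2 = 0.25; taking the square root, d/g = 0.5, i.e. d = 0.5·g.
Substitute into the budget 3·g + 24·d = 60: 15·g = 60, so g* = 4 and d* = 0.5·4 = 2.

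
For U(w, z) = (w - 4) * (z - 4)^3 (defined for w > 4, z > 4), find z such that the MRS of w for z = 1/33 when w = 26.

z = 6

MU_w = (z−4)^3, MU_z = 3·(w−4)·(z−4)^2.
MRS = (1/3)·(z−4)/(w−4).
Substitute w = 26: MRS = (z − 4)/66. Setting this equal to 1/33 gives z − 4 = (1/33)·66 = 2, so z = 6.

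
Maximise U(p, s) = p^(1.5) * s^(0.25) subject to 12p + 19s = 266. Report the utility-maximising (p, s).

p* = 19, s* = 2

MU_p = 1.5·√p·s^(0.25) and MU_s = 0.25·p^(1.5)·s^(-0.75).
MRS = MU_p/MU_s = (6)·s/p.
Tangency: set MRS = p_p/p_s = 12/19.
So (6)·s/p = 12/19, i.e. s = (2/19)·p.
Substitute into the budget 12·p + 19·s = 266: 14·p = 266, so p* = 19.
Then s* = (2/19)·19 = 2.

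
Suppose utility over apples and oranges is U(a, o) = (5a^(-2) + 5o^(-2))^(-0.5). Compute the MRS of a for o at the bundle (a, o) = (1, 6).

For CES with ρ = -2, MRS = (o/a)^3.
At (1, 6): MRS = 216.
The indifference curve has slope −216 at this bundle.

MRS = 216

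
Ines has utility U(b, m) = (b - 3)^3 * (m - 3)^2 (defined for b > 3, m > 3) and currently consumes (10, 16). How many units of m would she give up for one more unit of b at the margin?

MRS = 39/14

MU_b = 3·(b−3)^2·(m−3)^2, MU_m = 2·(b−3)^3·(m−3).
MRS = (3/2)·(m−3)/(b−3).
At (10, 16): MRS = 39/14.
That is, one extra unit of b is worth 39/14 units of m at the margin.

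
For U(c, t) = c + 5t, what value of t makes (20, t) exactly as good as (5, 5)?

U(5, 5) = 30.
Set U(20, t) = 30 and solve.
20 + 5t = 30 ⇒ 5t = 10 ⇒ t = 2.
Check: U(20, 2) = 30.

t = 2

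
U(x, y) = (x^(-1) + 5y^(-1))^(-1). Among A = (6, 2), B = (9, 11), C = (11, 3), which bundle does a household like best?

Bundle B

Evaluate utility at each bundle:
U(A) = 0.375.
U(B) = 1.768.
U(C) = 0.569.
Highest utility is B, so B ≻ C ≻ A.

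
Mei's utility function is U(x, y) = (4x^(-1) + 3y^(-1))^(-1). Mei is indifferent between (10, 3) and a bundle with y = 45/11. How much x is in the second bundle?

U depends on (x, y) only through S = 4x^(-1) + 3y^(-1), so equal utility means equal S. At (10, 3): S = 1.4.
With y = 45/11: 3·(45/11)^(-1) = 11/15, so 4x^(-1) = 1.4 − 11/15 = 2/3, i.e. x^(-1) = 1/6.
Hence x = 1/(1/6) = 6.
Check: U(6, 45/11) = 0.7143.

x = 6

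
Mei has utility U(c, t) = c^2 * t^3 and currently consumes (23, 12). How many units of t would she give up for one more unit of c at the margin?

MU_c = 2·c·t^3 and MU_t = 3·c^2·t^2.
MRS = MU_c/MU_t = (2/3)·t/c.
At (23, 12): MRS = 8/23.
So at (23, 12) the consumer would give up 8/23 units of t for one more unit of c.

MRS = 8/23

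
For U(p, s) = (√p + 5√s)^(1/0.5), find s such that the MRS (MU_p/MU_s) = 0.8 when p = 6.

For CES with ρ = 0.5, MRS = (1/5)·√(s/p).
Setting (1/5)·√(s/6) = 0.8 gives √(s/6) = 4, so s/6 = 16 and s = 96.

s = 96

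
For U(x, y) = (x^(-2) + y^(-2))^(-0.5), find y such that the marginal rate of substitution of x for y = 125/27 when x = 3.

y = 5

For CES with ρ = -2, MRS = (y/x)^3.
Setting (y/3)^3 = 125/27 gives y/3 = 5/3 and y = 5.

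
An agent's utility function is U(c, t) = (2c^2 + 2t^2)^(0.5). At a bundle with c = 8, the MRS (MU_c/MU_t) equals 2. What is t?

For CES with ρ = 2, MRS = (t/c)^(-1).
Setting (t/8)^(-1) = 2 gives t/8 = 0.5 and t = 4.

t = 4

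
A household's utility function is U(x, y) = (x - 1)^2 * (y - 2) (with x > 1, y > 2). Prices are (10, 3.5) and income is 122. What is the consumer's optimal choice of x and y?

x* = 8, y* = 12

MU_x = 2·(x−1)·(y−2), MU_y = (x−1)^2.
MRS = (2/1)·(y−2)/(x−1).
Tangency: set MRS = p_x/p_y = 10/3.5 = 20/7.
So (2/1)·(y − 2)/(x − 1) = 20/7, i.e. (y − 2) = (10/7)·(x − 1).
Rewrite the budget in excess-of-subsistence terms: 10·(x − 1) + 3.5·(y − 2) = 122 − 10·1 − 3.5·2 = 105.
Substituting, 15·(x − 1) = 105, so x − 1 = 7 and x* = 8.
Then y − 2 = (10/7)·7 = 10, so y* = 12.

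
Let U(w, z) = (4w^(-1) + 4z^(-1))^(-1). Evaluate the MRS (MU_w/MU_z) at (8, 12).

MRS = 2.25

For CES with ρ = -1, MRS = (z/w)^2.
At (8, 12): MRS = 2.25.
So at (8, 12) the consumer would give up 2.25 units of z for one more unit of w.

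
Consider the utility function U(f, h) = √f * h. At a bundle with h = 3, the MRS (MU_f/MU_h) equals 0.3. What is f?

MU_f = 0.5·f^(-0.5)·h and MU_h = √f.
MRS = MU_f/MU_h = (0.5)·h/f.
Substitute h = 3: MRS = 1.5/f. Setting 1.5/f = 0.3 gives f = 1.5/0.3 = 5.

f = 5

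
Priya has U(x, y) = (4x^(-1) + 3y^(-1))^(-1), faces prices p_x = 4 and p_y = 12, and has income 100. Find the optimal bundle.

For CES with ρ = -1, MRS = (4/3)·(y/x)^2.
Tangency: set MRS = p_x/p_y = 4/12 = 1/3.
So (y/x)^2 = 0.25; taking the square root, y/x = 0.5, i.e. y = 0.5·x.
Substitute into the budget 4·x + 12·y = 100: 10·x = 100, so x* = 10 and y* = 0.5·10 = 5.

x* = 10, y* = 5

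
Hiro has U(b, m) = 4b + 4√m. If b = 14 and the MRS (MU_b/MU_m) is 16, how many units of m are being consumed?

MU_b = 4, MU_m = 4/(2√m).
MRS = 4 ÷ (4/(2√m)).
MRS depends only on m: 2·√m = 16 ⇒ √m = 16/2 = 8 ⇒ m = 64.

m = 64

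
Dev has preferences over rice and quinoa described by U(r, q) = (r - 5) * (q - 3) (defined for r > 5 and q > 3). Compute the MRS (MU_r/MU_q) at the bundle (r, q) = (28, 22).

MRS = 19/23

MU_r = (q−3), MU_q = (r−5).
MRS = (q−3)/(r−5).
At (28, 22): MRS = 19/23.
That is, one extra unit of r is worth 19/23 units of q at the margin.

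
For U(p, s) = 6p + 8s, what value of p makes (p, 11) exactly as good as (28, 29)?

p = 52

U(28, 29) = 400.
Set U(p, 11) = 400 and solve.
6p + 8·11 = 400 ⇒ 6p = 312 ⇒ p = 52.
Check: U(52, 11) = 400.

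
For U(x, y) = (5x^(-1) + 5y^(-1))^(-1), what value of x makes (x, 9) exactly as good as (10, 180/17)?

U depends on (x, y) only through S = 5x^(-1) + 5y^(-1), so equal utility means equal S. At (10, 180/17): S = 35/36.
With y = 9: 5·9^(-1) = 5/9, so 5x^(-1) = 35/36 − 5/9 = 5/12, i.e. x^(-1) = 1/12.
Hence x = 1/(1/12) = 12.
Check: U(12, 9) = 1.0286.

x = 12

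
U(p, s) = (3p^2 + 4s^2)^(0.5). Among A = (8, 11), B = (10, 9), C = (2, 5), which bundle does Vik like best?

Evaluate utility at each bundle:
U(A) = 26.000.
U(B) = 24.980.
U(C) = 10.583.
Highest utility is A, so A ≻ B ≻ C.

Bundle A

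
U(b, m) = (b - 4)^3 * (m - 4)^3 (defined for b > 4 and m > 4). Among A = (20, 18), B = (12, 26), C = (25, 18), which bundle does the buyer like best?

Evaluate utility at each bundle:
U(A) = 11239424.
U(B) = 5451776.
U(C) = 25412184.
Highest utility is C, so C ≻ A ≻ B.

Bundle C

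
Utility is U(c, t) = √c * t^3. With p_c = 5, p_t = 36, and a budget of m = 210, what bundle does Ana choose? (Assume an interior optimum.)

c* = 6, t* = 5

MU_c = 0.5·c^(-0.5)·t^3 and MU_t = 3·√c·t^2.
MRS = MU_c/MU_t = (1/6)·t/c.
Tangency: set MRS = p_c/p_t = 5/36.
So (1/6)·t/c = 5/36, i.e. t = (5/6)·c.
Substitute into the budget 5·c + 36·t = 210: 35·c = 210, so c* = 6.
Then t* = (5/6)·6 = 5.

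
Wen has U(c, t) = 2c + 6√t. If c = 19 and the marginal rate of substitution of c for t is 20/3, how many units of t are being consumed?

MU_c = 2, MU_t = 6/(2√t).
MRS = 2 ÷ (6/(2√t)).
MRS depends only on t: (2/3)·√t = 20/3 ⇒ √t = (20/3)/(2/3) = 10 ⇒ t = 100.

t = 100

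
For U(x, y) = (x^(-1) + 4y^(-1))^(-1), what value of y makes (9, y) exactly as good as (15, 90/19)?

U depends on (x, y) only through S = x^(-1) + 4y^(-1), so equal utility means equal S. At (15, 90/19): S = 41/45.
With x = 9: 9^(-1) = 1/9, so 4y^(-1) = 41/45 − 1/9 = 0.8, i.e. y^(-1) = 0.2.
Hence y = 1/0.2 = 5.
Check: U(9, 5) = 1.0976.

y = 5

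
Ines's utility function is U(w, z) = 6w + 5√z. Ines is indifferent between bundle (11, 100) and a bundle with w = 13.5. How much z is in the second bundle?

z = 49

U(11, 100) = 116.
Set U(13.5, z) = 116 and solve.
With w = 13.5: 5√z = 116 − 6·13.5 = 35, so √z = 7 and z = 49.
Check: U(13.5, 49) = 116.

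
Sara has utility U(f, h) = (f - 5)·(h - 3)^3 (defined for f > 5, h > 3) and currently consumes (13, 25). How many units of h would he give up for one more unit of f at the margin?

MU_f = (h−3)^3, MU_h = 3·(f−5)·(h−3)^2.
MRS = (1/3)·(h−3)/(f−5).
At (13, 25): MRS = 11/12.
The indifference curve has slope −11/12 at this bundle.

MRS = 11/12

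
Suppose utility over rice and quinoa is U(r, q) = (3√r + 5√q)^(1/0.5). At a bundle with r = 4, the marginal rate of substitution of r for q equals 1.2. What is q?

q = 16

For CES with ρ = 0.5, MRS = (3/5)·√(q/r).
Setting (3/5)·√(q/4) = 1.2 gives √(q/4) = 2, so q/4 = 4 and q = 16.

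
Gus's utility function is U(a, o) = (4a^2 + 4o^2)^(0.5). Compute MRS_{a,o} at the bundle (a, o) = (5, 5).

MRS = 1

For CES with ρ = 2, MRS = (o/a)^(-1).
At (5, 5): MRS = 1.
The indifference curve has slope −1 at this bundle.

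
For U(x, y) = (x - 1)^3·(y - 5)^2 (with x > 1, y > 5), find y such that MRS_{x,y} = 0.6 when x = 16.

y = 11

MU_x = 3·(x−1)^2·(y−5)^2, MU_y = 2·(x−1)^3·(y−5).
MRS = (3/2)·(y−5)/(x−1).
Substitute x = 16: MRS = (y − 5)/10. Setting this equal to 0.6 gives y − 5 = 0.6·10 = 6, so y = 11.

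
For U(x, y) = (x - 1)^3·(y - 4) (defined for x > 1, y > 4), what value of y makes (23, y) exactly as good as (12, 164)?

y = 24

U(12, 164) = 212960.
Set U(23, y) = 212960 and solve.
With x = 23: (23 − 1)^3 = 10648, so (y − 4) = 212960/10648 = 20.
So y = 4 + 20 = 24.
Check: U(23, 24) = 212960.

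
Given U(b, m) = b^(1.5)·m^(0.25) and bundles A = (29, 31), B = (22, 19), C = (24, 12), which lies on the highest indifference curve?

Bundle A

Evaluate utility at each bundle:
U(A) = 368.500.
U(B) = 215.438.
U(C) = 218.833.
Highest utility is A, so A ≻ C ≻ B.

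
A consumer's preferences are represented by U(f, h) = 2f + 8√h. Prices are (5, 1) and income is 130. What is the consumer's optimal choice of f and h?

MU_f = 2, MU_h = 8/(2√h).
MRS = 2 ÷ (8/(2√h)).
Tangency: set MRS = p_f/p_h = 5/1 = 5.
MRS depends only on h: 0.5·√h = 5 ⇒ √h = 5/0.5 = 10 ⇒ h* = 100.
From the budget, 5·f = 130 − 1·100 = 30, so f* = 6.

f* = 6, h* = 100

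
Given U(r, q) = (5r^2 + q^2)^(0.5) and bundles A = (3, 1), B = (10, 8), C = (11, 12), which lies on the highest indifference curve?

Bundle C

Evaluate utility at each bundle:
U(A) = 6.782.
U(B) = 23.749.
U(C) = 27.368.
Highest utility is C, so C ≻ B ≻ A.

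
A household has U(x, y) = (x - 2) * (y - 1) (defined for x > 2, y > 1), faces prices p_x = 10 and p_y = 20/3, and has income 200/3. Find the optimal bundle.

x* = 4, y* = 4

MU_x = (y−1), MU_y = (x−2).
MRS = (y−1)/(x−2).
Tangency: set MRS = p_x/p_y = 10/(20/3) = 1.5.
So (y − 1)/(x − 2) = 1.5, i.e. (y − 1) = 1.5·(x − 2).
Rewrite the budget in excess-of-subsistence terms: 10·(x − 2) + (20/3)·(y − 1) = 200/3 − 10·2 − (20/3)·1 = 40.
Substituting, 20·(x − 2) = 40, so x − 2 = 2 and x* = 4.
Then y − 1 = 1.5·2 = 3, so y* = 4.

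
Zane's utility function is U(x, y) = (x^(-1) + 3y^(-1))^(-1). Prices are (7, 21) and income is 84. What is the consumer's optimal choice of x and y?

x* = 3, y* = 3

For CES with ρ = -1, MRS = (1/3)·(y/x)^2.
Tangency: set MRS = p_x/p_y = 7/21 = 1/3.
So (y/x)^2 = 1; taking the square root, y/x = 1, i.e. y = x.
Substitute into the budget 7·x + 21·y = 84: 28·x = 84, so x* = 3 and y* = 3.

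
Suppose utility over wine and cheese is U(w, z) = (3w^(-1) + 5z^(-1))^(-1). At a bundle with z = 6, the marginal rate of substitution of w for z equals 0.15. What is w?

w = 12

For CES with ρ = -1, MRS = (3/5)·(z/w)^2.
Setting (3/5)·(6/w)^2 = 0.15 gives (6/w)^2 = 0.25, so 6/w = 0.5 and w = 12.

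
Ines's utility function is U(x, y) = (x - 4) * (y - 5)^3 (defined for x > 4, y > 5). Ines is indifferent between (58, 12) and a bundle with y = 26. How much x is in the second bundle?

x = 6

U(58, 12) = 18522.
Set U(x, 26) = 18522 and solve.
With y = 26: (26 − 5)^3 = 9261, so (x − 4) = 18522/9261 = 2.
So x = 4 + 2 = 6.
Check: U(6, 26) = 18522.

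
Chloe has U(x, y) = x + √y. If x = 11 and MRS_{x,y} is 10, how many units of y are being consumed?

MU_x = 1, MU_y = 1/(2√y).
MRS = 1 ÷ (1/(2√y)).
MRS depends only on y: 2·√y = 10 ⇒ √y = 10/2 = 5 ⇒ y = 25.

y = 25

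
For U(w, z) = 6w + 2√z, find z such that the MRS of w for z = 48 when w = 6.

MU_w = 6, MU_z = 2/(2√z).
MRS = 6 ÷ (2/(2√z)).
MRS depends only on z: 6·√z = 48 ⇒ √z = 48/6 = 8 ⇒ z = 64.

z = 64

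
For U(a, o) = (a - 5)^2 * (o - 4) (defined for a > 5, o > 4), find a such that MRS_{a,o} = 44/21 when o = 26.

MU_a = 2·(a−5)·(o−4), MU_o = (a−5)^2.
MRS = (2/1)·(o−4)/(a−5).
Substitute o = 26: MRS = 44/(a − 5). Setting this equal to 44/21 gives a − 5 = 44/(44/21) = 21, so a = 26.

a = 26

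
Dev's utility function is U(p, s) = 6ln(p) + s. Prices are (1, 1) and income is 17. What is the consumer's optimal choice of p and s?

p* = 6, s* = 11

MU_p = 6/p, MU_s = 1.
MRS = 6/p ÷ 1.
Tangency: set MRS = p_p/p_s = 1/1 = 1.
MRS depends only on p: 6/p = 1 ⇒ p* = 6/1 = 6.
From the budget, 1·s = 17 − 1·6 = 11, so s* = 11.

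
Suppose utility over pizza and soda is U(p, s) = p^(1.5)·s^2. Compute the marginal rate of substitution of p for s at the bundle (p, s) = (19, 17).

MRS = 51/76

MU_p = 1.5·√p·s^2 and MU_s = 2·p^(1.5)·s.
MRS = MU_p/MU_s = (0.75)·s/p.
At (19, 17): MRS = 51/76.
That is, one extra unit of p is worth 51/76 units of s at the margin.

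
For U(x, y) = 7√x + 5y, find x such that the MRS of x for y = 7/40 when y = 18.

MU_x = 7/(2√x), MU_y = 5.
MRS = 7/(2√x) ÷ 5.
MRS depends only on x: 0.7/√x = 7/40 ⇒ √x = 0.7/(7/40) = 4 ⇒ x = 16.

x = 16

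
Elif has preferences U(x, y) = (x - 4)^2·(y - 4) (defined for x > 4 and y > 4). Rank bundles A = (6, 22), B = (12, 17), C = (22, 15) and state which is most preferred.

Bundle C

Evaluate utility at each bundle:
U(A) = 72.
U(B) = 832.
U(C) = 3564.
Highest utility is C, so C ≻ B ≻ A.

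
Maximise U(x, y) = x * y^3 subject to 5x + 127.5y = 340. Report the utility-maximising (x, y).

MU_x = y^3 and MU_y = 3·x·y^2.
MRS = MU_x/MU_y = (1/3)·y/x.
Tangency: set MRS = p_x/p_y = 5/127.5 = 2/51.
So (1/3)·y/x = 2/51, i.e. y = (2/17)·x.
Substitute into the budget 5·x + 127.5·y = 340: 20·x = 340, so x* = 17.
Then y* = (2/17)·17 = 2.

x* = 17, y* = 2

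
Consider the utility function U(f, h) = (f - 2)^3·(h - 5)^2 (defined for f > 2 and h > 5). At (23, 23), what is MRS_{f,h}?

MRS = 9/7

MU_f = 3·(f−2)^2·(h−5)^2, MU_h = 2·(f−2)^3·(h−5).
MRS = (3/2)·(h−5)/(f−2).
At (23, 23): MRS = 9/7.
The indifference curve has slope −9/7 at this bundle.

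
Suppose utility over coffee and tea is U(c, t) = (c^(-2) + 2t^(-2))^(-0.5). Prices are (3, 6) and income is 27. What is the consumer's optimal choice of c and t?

c* = 3, t* = 3

For CES with ρ = -2, MRS = (1/2)·(t/c)^3.
Tangency: set MRS = p_c/p_t = 3/6 = 0.5.
So (t/c)^3 = 1; taking the cube root, t/c = 1, i.e. t = c.
Substitute into the budget 3·c + 6·t = 27: 9·c = 27, so c* = 3 and t* = 3.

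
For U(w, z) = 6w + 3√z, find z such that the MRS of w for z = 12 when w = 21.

z = 9

MU_w = 6, MU_z = 3/(2√z).
MRS = 6 ÷ (3/(2√z)).
MRS depends only on z: 4·√z = 12 ⇒ √z = 12/4 = 3 ⇒ z = 9.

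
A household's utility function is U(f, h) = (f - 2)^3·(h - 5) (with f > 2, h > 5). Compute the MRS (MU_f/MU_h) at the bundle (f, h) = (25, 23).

MRS = 54/23

MU_f = 3·(f−2)^2·(h−5), MU_h = (f−2)^3.
MRS = (3/1)·(h−5)/(f−2).
At (25, 23): MRS = 54/23.
The indifference curve has slope −54/23 at this bundle.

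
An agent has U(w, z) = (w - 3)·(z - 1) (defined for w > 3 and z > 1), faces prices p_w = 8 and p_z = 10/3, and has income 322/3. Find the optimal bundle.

w* = 8, z* = 13

MU_w = (z−1), MU_z = (w−3).
MRS = (z−1)/(w−3).
Tangency: set MRS = p_w/p_z = 8/(10/3) = 2.4.
So (z − 1)/(w − 3) = 2.4, i.e. (z − 1) = 2.4·(w − 3).
Rewrite the budget in excess-of-subsistence terms: 8·(w − 3) + (10/3)·(z − 1) = 322/3 − 8·3 − (10/3)·1 = 80.
Substituting, 16·(w − 3) = 80, so w − 3 = 5 and w* = 8.
Then z − 1 = 2.4·5 = 12, so z* = 13.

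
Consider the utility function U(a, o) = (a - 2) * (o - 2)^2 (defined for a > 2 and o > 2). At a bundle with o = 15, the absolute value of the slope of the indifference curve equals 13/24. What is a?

MU_a = (o−2)^2, MU_o = 2·(a−2)·(o−2).
MRS = (1/2)·(o−2)/(a−2).
Substitute o = 15: MRS = 6.5/(a − 2). Setting this equal to 13/24 gives a − 2 = 6.5/(13/24) = 12, so a = 14.

a = 14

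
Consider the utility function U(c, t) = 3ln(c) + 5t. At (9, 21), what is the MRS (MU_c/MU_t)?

MU_c = 3/c, MU_t = 5.
MRS = 3/c ÷ 5.
At (9, 21): MRS = 1/15.
That is, one extra unit of c is worth 1/15 units of t at the margin.

MRS = 1/15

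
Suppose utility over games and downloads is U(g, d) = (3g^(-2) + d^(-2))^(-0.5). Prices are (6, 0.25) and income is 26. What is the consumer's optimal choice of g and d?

For CES with ρ = -2, MRS = (3/1)·(d/g)^3.
Tangency: set MRS = p_g/p_d = 6/0.25 = 24.
So (d/g)^3 = 8; taking the cube root, d/g = 2, i.e. d = 2·g.
Substitute into the budget 6·g + 0.25·d = 26: 6.5·g = 26, so g* = 4 and d* = 2·4 = 8.

g* = 4, d* = 8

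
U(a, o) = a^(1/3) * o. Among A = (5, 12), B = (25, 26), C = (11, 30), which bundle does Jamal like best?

Bundle B

Evaluate utility at each bundle:
U(A) = 20.520.
U(B) = 76.024.
U(C) = 66.719.
Highest utility is B, so B ≻ C ≻ A.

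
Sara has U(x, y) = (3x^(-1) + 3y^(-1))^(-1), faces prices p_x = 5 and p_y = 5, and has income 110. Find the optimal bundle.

x* = 11, y* = 11

For CES with ρ = -1, MRS = (y/x)^2.
Tangency: set MRS = p_x/p_y = 5/5 = 1.
So (y/x)^2 = 1; taking the square root, y/x = 1, i.e. y = x.
Substitute into the budget 5·x + 5·y = 110: 10·x = 110, so x* = 11 and y* = 11.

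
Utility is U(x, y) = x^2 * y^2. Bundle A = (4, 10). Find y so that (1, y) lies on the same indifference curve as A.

y = 40

U(4, 10) = 1600.
Set U(1, y) = 1600 and solve.
With x = 1: 1^2 = 1, so y^2 = 1600/1 = 1600; taking the square root, y = 40.
Check: U(1, 40) = 1600.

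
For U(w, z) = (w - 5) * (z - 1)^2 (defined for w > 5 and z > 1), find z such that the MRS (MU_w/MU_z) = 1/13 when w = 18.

z = 3

MU_w = (z−1)^2, MU_z = 2·(w−5)·(z−1).
MRS = (1/2)·(z−1)/(w−5).
Substitute w = 18: MRS = (z − 1)/26. Setting this equal to 1/13 gives z − 1 = (1/13)·26 = 2, so z = 3.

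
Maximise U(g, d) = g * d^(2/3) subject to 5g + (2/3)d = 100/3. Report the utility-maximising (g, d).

g* = 4, d* = 20

MU_g = d^(2/3) and MU_d = 2/3·g·d^(-1/3).
MRS = MU_g/MU_d = (1.5)·d/g.
Tangency: set MRS = p_g/p_d = 5/(2/3) = 7.5.
So (1.5)·d/g = 7.5, i.e. d = 5·g.
Substitute into the budget 5·g + (2/3)·d = 100/3: (25/3)·g = 100/3, so g* = 4.
Then d* = 5·4 = 20.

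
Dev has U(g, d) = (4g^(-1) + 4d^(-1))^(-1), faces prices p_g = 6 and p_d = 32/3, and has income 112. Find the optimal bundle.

g* = 8, d* = 6

For CES with ρ = -1, MRS = (d/g)^2.
Tangency: set MRS = p_g/p_d = 6/(32/3) = 9/16.
So (d/g)^2 = 9/16; taking the square root, d/g = 0.75, i.e. d = 0.75·g.
Substitute into the budget 6·g + (32/3)·d = 112: 14·g = 112, so g* = 8 and d* = 0.75·8 = 6.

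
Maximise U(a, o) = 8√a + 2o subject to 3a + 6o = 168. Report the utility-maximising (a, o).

a* = 16, o* = 20

MU_a = 8/(2√a), MU_o = 2.
MRS = 8/(2√a) ÷ 2.
Tangency: set MRS = p_a/p_o = 3/6 = 0.5.
MRS depends only on a: 2/√a = 0.5 ⇒ √a = 2/0.5 = 4 ⇒ a* = 16.
From the budget, 6·o = 168 − 3·16 = 120, so o* = 20.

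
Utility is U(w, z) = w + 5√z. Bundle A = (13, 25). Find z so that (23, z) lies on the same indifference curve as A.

z = 9

U(13, 25) = 38.
Set U(23, z) = 38 and solve.
With w = 23: 5√z = 38 − 23 = 15, so √z = 3 and z = 9.
Check: U(23, 9) = 38.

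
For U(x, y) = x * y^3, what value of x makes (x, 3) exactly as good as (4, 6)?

U(4, 6) = 864.
Set U(x, 3) = 864 and solve.
With y = 3: 3^3 = 27, so x = 864/27 = 32.
Check: U(32, 3) = 864.

x = 32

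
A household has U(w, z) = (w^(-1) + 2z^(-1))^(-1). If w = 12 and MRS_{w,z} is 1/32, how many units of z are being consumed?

For CES with ρ = -1, MRS = (1/2)·(z/w)^2.
Setting (1/2)·(z/12)^2 = 1/32 gives (z/12)^2 = 1/16, so z/12 = 0.25 and z = 3.

z = 3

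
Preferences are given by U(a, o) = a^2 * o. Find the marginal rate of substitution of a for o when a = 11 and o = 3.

MRS = 6/11

MU_a = 2·a·o and MU_o = a^2.
MRS = MU_a/MU_o = (2/1)·o/a.
At (11, 3): MRS = 6/11.
The indifference curve has slope −6/11 at this bundle.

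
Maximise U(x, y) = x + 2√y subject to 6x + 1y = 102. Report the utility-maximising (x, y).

x* = 11, y* = 36

MU_x = 1, MU_y = 2/(2√y).
MRS = 1 ÷ (2/(2√y)).
Tangency: set MRS = p_x/p_y = 6/1 = 6.
MRS depends only on y: √y = 6 ⇒ √y = 6 ⇒ y* = 36.
From the budget, 6·x = 102 − 1·36 = 66, so x* = 11.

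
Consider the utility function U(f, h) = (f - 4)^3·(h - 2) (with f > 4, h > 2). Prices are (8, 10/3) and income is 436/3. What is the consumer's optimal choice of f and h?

f* = 14, h* = 10

MU_f = 3·(f−4)^2·(h−2), MU_h = (f−4)^3.
MRS = (3/1)·(h−2)/(f−4).
Tangency: set MRS = p_f/p_h = 8/(10/3) = 2.4.
So (3/1)·(h − 2)/(f − 4) = 2.4, i.e. (h − 2) = 0.8·(f − 4).
Rewrite the budget in excess-of-subsistence terms: 8·(f − 4) + (10/3)·(h − 2) = 436/3 − 8·4 − (10/3)·2 = 320/3.
Substituting, (32/3)·(f − 4) = 320/3, so f − 4 = 10 and f* = 14.
Then h − 2 = 0.8·10 = 8, so h* = 10.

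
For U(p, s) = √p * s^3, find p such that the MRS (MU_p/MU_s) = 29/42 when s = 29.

p = 7

MU_p = 0.5·p^(-0.5)·s^3 and MU_s = 3·√p·s^2.
MRS = MU_p/MU_s = (1/6)·s/p.
Substitute s = 29: MRS = (29/6)/p. Setting (29/6)/p = 29/42 gives p = (29/6)/(29/42) = 7.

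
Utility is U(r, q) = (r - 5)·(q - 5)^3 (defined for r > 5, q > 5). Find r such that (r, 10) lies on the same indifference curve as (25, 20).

r = 545

U(25, 20) = 67500.
Set U(r, 10) = 67500 and solve.
With q = 10: (10 − 5)^3 = 125, so (r − 5) = 67500/125 = 540.
So r = 5 + 540 = 545.
Check: U(545, 10) = 67500.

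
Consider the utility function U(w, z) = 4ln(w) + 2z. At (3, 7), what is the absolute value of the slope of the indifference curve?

MU_w = 4/w, MU_z = 2.
MRS = 4/w ÷ 2.
At (3, 7): MRS = 2/3.
That is, one extra unit of w is worth 2/3 units of z at the margin.

MRS = 2/3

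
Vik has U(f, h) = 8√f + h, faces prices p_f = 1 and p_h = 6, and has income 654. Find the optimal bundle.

MU_f = 8/(2√f), MU_h = 1.
MRS = 8/(2√f) ÷ 1.
Tangency: set MRS = p_f/p_h = 1/6.
MRS depends only on f: 4/√f = 1/6 ⇒ √f = 4/(1/6) = 24 ⇒ f* = 576.
From the budget, 6·h = 654 − 1·576 = 78, so h* = 13.

f* = 576, h* = 13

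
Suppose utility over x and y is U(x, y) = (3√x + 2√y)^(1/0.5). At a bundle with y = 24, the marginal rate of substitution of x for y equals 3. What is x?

For CES with ρ = 0.5, MRS = (3/2)·√(y/x).
Setting (3/2)·√(24/x) = 3 gives √(24/x) = 2, so 24/x = 4 and x = 6.

x = 6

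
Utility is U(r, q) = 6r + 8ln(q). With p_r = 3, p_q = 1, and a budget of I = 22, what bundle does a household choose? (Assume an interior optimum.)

MU_r = 6, MU_q = 8/q.
MRS = 6 ÷ (8/q).
Tangency: set MRS = p_r/p_q = 3/1 = 3.
MRS depends only on q: 0.75·q = 3 ⇒ q* = 3/0.75 = 4.
From the budget, 3·r = 22 − 1·4 = 18, so r* = 6.

r* = 6, q* = 4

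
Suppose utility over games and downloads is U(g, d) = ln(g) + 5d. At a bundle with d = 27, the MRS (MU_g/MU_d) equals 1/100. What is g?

g = 20

MU_g = 1/g, MU_d = 5.
MRS = 1/g ÷ 5.
MRS depends only on g: 0.2/g = 1/100 ⇒ g = 0.2/(1/100) = 20.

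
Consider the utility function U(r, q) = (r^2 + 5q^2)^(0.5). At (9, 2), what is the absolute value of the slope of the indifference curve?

For CES with ρ = 2, MRS = (1/5)·(q/r)^(-1).
At (9, 2): MRS = 0.9.
The indifference curve has slope −0.9 at this bundle.

MRS = 0.9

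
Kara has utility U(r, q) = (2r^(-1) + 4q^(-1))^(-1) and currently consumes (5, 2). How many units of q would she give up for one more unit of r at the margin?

MRS = 2/25

For CES with ρ = -1, MRS = (2/4)·(q/r)^2.
At (5, 2): MRS = 2/25.
That is, one extra unit of r is worth 2/25 units of q at the margin.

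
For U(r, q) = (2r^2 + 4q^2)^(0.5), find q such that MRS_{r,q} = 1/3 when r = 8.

For CES with ρ = 2, MRS = (2/4)·(q/r)^(-1).
Setting (2/4)·(q/8)^(-1) = 1/3 gives (q/8)^(-1) = 2/3, so q/8 = 1.5 and q = 12.

q = 12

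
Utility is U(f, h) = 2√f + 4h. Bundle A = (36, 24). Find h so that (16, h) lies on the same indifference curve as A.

h = 25

U(36, 24) = 108.
Set U(16, h) = 108 and solve.
With f = 16: √16 = 4, so 4h = 108 − 2·4 = 100 and h = 25.
Check: U(16, 25) = 108.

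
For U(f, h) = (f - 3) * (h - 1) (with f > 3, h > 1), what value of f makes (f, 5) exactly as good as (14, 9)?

U(14, 9) = 88.
Set U(f, 5) = 88 and solve.
With h = 5: (5 − 1) = 4, so (f − 3) = 88/4 = 22.
So f = 3 + 22 = 25.
Check: U(25, 5) = 88.

f = 25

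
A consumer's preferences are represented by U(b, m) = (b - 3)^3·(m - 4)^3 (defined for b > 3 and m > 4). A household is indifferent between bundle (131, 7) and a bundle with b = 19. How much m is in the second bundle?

U(131, 7) = 56623104.
Set U(19, m) = 56623104 and solve.
With b = 19: (19 − 3)^3 = 4096, so (m − 4)^3 = 56623104/4096 = 13824.
Taking the cube root (with m > 4): m − 4 = 24, so m = 28.
Check: U(19, 28) = 56623104.

m = 28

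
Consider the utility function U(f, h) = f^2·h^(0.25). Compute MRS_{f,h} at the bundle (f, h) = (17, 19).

MU_f = 2·f·h^(0.25) and MU_h = 0.25·f^2·h^(-0.75).
MRS = MU_f/MU_h = (8)·h/f.
At (17, 19): MRS = 152/17.
The indifference curve has slope −152/17 at this bundle.

MRS = 152/17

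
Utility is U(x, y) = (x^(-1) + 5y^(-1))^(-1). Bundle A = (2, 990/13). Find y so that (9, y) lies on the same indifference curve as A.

U depends on (x, y) only through S = x^(-1) + 5y^(-1), so equal utility means equal S. At (2, 990/13): S = 56/99.
With x = 9: 9^(-1) = 1/9, so 5y^(-1) = 56/99 − 1/9 = 5/11, i.e. y^(-1) = 1/11.
Hence y = 1/(1/11) = 11.
Check: U(9, 11) = 1.7679.

y = 11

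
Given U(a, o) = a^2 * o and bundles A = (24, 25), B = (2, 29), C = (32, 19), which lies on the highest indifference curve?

Evaluate utility at each bundle:
U(A) = 14400.
U(B) = 116.
U(C) = 19456.
Highest utility is C, so C ≻ A ≻ B.

Bundle C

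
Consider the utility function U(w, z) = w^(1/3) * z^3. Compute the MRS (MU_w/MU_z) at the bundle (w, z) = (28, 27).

MRS = 3/28

MU_w = 1/3·w^(-2/3)·z^3 and MU_z = 3·w^(1/3)·z^2.
MRS = MU_w/MU_z = (1/9)·z/w.
At (28, 27): MRS = 3/28.
The indifference curve has slope −3/28 at this bundle.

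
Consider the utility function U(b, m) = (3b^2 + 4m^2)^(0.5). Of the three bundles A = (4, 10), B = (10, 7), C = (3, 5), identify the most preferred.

Evaluate utility at each bundle:
U(A) = 21.166.
U(B) = 22.271.
U(C) = 11.269.
Highest utility is B, so B ≻ A ≻ C.

Bundle B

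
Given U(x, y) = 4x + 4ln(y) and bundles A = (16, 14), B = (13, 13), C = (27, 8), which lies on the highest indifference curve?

Bundle C

Evaluate utility at each bundle:
U(A) = 74.556.
U(B) = 62.260.
U(C) = 116.318.
Highest utility is C, so C ≻ A ≻ B.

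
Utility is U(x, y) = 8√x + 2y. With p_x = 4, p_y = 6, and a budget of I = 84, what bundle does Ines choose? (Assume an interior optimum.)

MU_x = 8/(2√x), MU_y = 2.
MRS = 8/(2√x) ÷ 2.
Tangency: set MRS = p_x/p_y = 4/6 = 2/3.
MRS depends only on x: 2/√x = 2/3 ⇒ √x = 2/(2/3) = 3 ⇒ x* = 9.
From the budget, 6·y = 84 − 4·9 = 48, so y* = 8.

x* = 9, y* = 8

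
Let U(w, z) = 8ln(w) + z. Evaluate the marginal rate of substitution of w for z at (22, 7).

MRS = 4/11

MU_w = 8/w, MU_z = 1.
MRS = 8/w ÷ 1.
At (22, 7): MRS = 4/11.
That is, one extra unit of w is worth 4/11 units of z at the margin.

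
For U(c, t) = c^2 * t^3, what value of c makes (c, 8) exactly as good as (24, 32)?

U(24, 32) = 18874368.
Set U(c, 8) = 18874368 and solve.
With t = 8: 8^3 = 512, so c^2 = 18874368/512 = 36864; taking the square root, c = 192.
Check: U(192, 8) = 18874368.

c = 192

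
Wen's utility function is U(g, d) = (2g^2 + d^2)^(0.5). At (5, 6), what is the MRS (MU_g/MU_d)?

MRS = 5/3

For CES with ρ = 2, MRS = (2/1)·(d/g)^(-1).
At (5, 6): MRS = 5/3.
So at (5, 6) the consumer would give up 5/3 units of d for one more unit of g.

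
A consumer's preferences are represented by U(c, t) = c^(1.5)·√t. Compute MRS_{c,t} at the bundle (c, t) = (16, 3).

MRS = 9/16

MU_c = 1.5·√c·√t and MU_t = 0.5·c^(1.5)·t^(-0.5).
MRS = MU_c/MU_t = (3)·t/c.
At (16, 3): MRS = 9/16.
So at (16, 3) the consumer would give up 9/16 units of t for one more unit of c.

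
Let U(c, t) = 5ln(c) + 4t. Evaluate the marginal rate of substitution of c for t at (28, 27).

MRS = 5/112

MU_c = 5/c, MU_t = 4.
MRS = 5/c ÷ 4.
At (28, 27): MRS = 5/112.
That is, one extra unit of c is worth 5/112 units of t at the margin.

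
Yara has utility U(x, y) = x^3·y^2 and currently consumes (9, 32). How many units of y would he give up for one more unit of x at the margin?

MU_x = 3·x^2·y^2 and MU_y = 2·x^3·y.
MRS = MU_x/MU_y = (3/2)·y/x.
At (9, 32): MRS = 16/3.
That is, one extra unit of x is worth 16/3 units of y at the margin.

MRS = 16/3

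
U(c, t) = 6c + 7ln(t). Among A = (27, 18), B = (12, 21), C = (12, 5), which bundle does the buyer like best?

Evaluate utility at each bundle:
U(A) = 182.233.
U(B) = 93.312.
U(C) = 83.266.
Highest utility is A, so A ≻ B ≻ C.

Bundle A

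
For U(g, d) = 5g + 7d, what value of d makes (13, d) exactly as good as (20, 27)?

d = 32

U(20, 27) = 289.
Set U(13, d) = 289 and solve.
5·13 + 7d = 289 ⇒ 7d = 224 ⇒ d = 32.
Check: U(13, 32) = 289.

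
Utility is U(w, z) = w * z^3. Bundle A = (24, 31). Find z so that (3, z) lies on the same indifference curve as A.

z = 62

U(24, 31) = 714984.
Set U(3, z) = 714984 and solve.
With w = 3: z^3 = 714984/3 = 238328; taking the cube root, z = 62.
Check: U(3, 62) = 714984.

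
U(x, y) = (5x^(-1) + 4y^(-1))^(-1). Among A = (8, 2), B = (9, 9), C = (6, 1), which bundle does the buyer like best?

Evaluate utility at each bundle:
U(A) = 0.381.
U(B) = 1.000.
U(C) = 0.207.
Highest utility is B, so B ≻ A ≻ C.

Bundle B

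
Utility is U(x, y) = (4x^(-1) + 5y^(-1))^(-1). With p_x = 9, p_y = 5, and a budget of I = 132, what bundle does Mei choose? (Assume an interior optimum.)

x* = 8, y* = 12

For CES with ρ = -1, MRS = (4/5)·(y/x)^2.
Tangency: set MRS = p_x/p_y = 9/5 = 1.8.
So (y/x)^2 = 2.25; taking the square root, y/x = 1.5, i.e. y = 1.5·x.
Substitute into the budget 9·x + 5·y = 132: 16.5·x = 132, so x* = 8 and y* = 1.5·8 = 12.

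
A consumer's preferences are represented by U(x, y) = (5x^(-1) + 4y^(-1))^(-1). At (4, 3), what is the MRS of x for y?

MRS = 45/64

For CES with ρ = -1, MRS = (5/4)·(y/x)^2.
At (4, 3): MRS = 45/64.
That is, one extra unit of x is worth 45/64 units of y at the margin.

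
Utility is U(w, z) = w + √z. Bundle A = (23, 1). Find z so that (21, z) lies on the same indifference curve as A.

U(23, 1) = 24.
Set U(21, z) = 24 and solve.
With w = 21: √z = 24 − 21 = 3, so √z = 3 and z = 9.
Check: U(21, 9) = 24.

z = 9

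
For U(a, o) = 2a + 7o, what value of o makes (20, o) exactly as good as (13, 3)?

U(13, 3) = 47.
Set U(20, o) = 47 and solve.
2·20 + 7o = 47 ⇒ 7o = 7 ⇒ o = 1.
Check: U(20, 1) = 47.

o = 1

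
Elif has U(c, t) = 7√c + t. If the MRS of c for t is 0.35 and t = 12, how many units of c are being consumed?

c = 100

MU_c = 7/(2√c), MU_t = 1.
MRS = 7/(2√c) ÷ 1.
MRS depends only on c: 3.5/√c = 0.35 ⇒ √c = 3.5/0.35 = 10 ⇒ c = 100.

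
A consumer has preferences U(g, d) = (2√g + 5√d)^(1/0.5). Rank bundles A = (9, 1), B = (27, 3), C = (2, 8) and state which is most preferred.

Evaluate utility at each bundle:
U(A) = 121.000.
U(B) = 363.000.
U(C) = 288.000.
Highest utility is B, so B ≻ C ≻ A.

Bundle B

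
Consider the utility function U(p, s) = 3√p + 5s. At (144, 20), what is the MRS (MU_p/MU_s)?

MU_p = 3/(2√p), MU_s = 5.
MRS = 3/(2√p) ÷ 5.
At (144, 20): MRS = 1/40.
That is, one extra unit of p is worth 1/40 units of s at the margin.

MRS = 1/40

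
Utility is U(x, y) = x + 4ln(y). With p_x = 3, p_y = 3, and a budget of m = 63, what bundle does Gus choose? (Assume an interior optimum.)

MU_x = 1, MU_y = 4/y.
MRS = 1 ÷ (4/y).
Tangency: set MRS = p_x/p_y = 3/3 = 1.
MRS depends only on y: 0.25·y = 1 ⇒ y* = 1/0.25 = 4.
From the budget, 3·x = 63 − 3·4 = 51, so x* = 17.

x* = 17, y* = 4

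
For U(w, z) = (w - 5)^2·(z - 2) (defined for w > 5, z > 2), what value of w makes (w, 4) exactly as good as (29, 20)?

U(29, 20) = 10368.
Set U(w, 4) = 10368 and solve.
With z = 4: (4 − 2) = 2, so (w − 5)^2 = 10368/2 = 5184.
Taking the square root (with w > 5): w − 5 = 72, so w = 77.
Check: U(77, 4) = 10368.

w = 77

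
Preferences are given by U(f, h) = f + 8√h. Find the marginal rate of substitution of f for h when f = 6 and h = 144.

MU_f = 1, MU_h = 8/(2√h).
MRS = 1 ÷ (8/(2√h)).
At (6, 144): MRS = 3.
That is, one extra unit of f is worth 3 units of h at the margin.

MRS = 3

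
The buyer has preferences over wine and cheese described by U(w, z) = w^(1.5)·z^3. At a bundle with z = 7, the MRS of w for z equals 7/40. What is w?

MU_w = 1.5·√w·z^3 and MU_z = 3·w^(1.5)·z^2.
MRS = MU_w/MU_z = (0.5)·z/w.
Substitute z = 7: MRS = 3.5/w. Setting 3.5/w = 7/40 gives w = 3.5/(7/40) = 20.

w = 20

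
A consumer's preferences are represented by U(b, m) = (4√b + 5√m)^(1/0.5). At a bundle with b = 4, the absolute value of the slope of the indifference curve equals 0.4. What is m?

m = 1

For CES with ρ = 0.5, MRS = (4/5)·√(m/b).
Setting (4/5)·√(m/4) = 0.4 gives √(m/4) = 0.5, so m/4 = 0.25 and m = 1.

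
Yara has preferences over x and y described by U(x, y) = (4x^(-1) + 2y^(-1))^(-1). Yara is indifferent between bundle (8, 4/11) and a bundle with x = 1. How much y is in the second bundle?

y = 1

U depends on (x, y) only through S = 4x^(-1) + 2y^(-1), so equal utility means equal S. At (8, 4/11): S = 6.
With x = 1: 4·1^(-1) = 4, so 2y^(-1) = 6 − 4 = 2, i.e. y^(-1) = 1.
Hence y = 1/1 = 1.
Check: U(1, 1) = 0.1667.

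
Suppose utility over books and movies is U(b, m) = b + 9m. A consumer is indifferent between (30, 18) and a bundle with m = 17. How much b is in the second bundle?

U(30, 18) = 192.
Set U(b, 17) = 192 and solve.
b + 9·17 = 192 ⇒ b = 39 ⇒ b = 39.
Check: U(39, 17) = 192.

b = 39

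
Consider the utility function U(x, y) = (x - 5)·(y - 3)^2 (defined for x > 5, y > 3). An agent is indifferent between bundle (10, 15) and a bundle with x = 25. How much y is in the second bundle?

U(10, 15) = 720.
Set U(25, y) = 720 and solve.
With x = 25: (25 − 5) = 20, so (y − 3)^2 = 720/20 = 36.
Taking the square root (with y > 3): y − 3 = 6, so y = 9.
Check: U(25, 9) = 720.

y = 9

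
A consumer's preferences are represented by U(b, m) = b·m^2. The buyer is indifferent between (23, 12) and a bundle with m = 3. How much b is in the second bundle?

U(23, 12) = 3312.
Set U(b, 3) = 3312 and solve.
With m = 3: 3^2 = 9, so b = 3312/9 = 368.
Check: U(368, 3) = 3312.

b = 368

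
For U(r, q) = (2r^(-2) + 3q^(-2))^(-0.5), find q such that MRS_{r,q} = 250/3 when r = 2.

q = 10

For CES with ρ = -2, MRS = (2/3)·(q/r)^3.
Setting (2/3)·(q/2)^3 = 250/3 gives (q/2)^3 = 125, so q/2 = 5 and q = 10.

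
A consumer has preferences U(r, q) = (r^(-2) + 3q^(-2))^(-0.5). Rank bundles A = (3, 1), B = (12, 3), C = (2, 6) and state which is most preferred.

Bundle C

Evaluate utility at each bundle:
U(A) = 0.567.
U(B) = 1.714.
U(C) = 1.732.
Highest utility is C, so C ≻ B ≻ A.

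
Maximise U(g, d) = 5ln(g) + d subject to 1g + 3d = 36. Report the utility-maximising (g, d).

g* = 15, d* = 7

MU_g = 5/g, MU_d = 1.
MRS = 5/g ÷ 1.
Tangency: set MRS = p_g/p_d = 1/3.
MRS depends only on g: 5/g = 1/3 ⇒ g* = 5/(1/3) = 15.
From the budget, 3·d = 36 − 1·15 = 21, so d* = 7.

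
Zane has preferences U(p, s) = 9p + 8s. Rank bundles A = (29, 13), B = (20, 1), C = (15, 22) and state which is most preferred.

Bundle A

Evaluate utility at each bundle:
U(A) = 365.
U(B) = 188.
U(C) = 311.
Highest utility is A, so A ≻ C ≻ B.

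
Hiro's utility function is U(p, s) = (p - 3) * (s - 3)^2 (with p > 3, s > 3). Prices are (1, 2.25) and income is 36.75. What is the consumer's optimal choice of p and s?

p* = 12, s* = 11

MU_p = (s−3)^2, MU_s = 2·(p−3)·(s−3).
MRS = (1/2)·(s−3)/(p−3).
Tangency: set MRS = p_p/p_s = 1/2.25 = 4/9.
So (1/2)·(s − 3)/(p − 3) = 4/9, i.e. (s − 3) = (8/9)·(p − 3).
Rewrite the budget in excess-of-subsistence terms: 1·(p − 3) + 2.25·(s − 3) = 36.75 − 1·3 − 2.25·3 = 27.
Substituting, 3·(p − 3) = 27, so p − 3 = 9 and p* = 12.
Then s − 3 = (8/9)·9 = 8, so s* = 11.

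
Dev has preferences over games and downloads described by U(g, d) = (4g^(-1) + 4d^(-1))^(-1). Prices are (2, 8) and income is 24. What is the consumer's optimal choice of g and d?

g* = 4, d* = 2

For CES with ρ = -1, MRS = (d/g)^2.
Tangency: set MRS = p_g/p_d = 2/8 = 0.25.
So (d/g)^2 = 0.25; taking the square root, d/g = 0.5, i.e. d = 0.5·g.
Substitute into the budget 2·g + 8·d = 24: 6·g = 24, so g* = 4 and d* = 0.5·4 = 2.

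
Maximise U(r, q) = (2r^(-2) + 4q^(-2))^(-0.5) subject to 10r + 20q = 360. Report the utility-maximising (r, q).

r* = 12, q* = 12

For CES with ρ = -2, MRS = (2/4)·(q/r)^3.
Tangency: set MRS = p_r/p_q = 10/20 = 0.5.
So (q/r)^3 = 1; taking the cube root, q/r = 1, i.e. q = r.
Substitute into the budget 10·r + 20·q = 360: 30·r = 360, so r* = 12 and q* = 12.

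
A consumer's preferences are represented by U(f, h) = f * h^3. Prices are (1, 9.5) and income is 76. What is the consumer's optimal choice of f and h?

f* = 19, h* = 6

MU_f = h^3 and MU_h = 3·f·h^2.
MRS = MU_f/MU_h = (1/3)·h/f.
Tangency: set MRS = p_f/p_h = 1/9.5 = 2/19.
So (1/3)·h/f = 2/19, i.e. h = (6/19)·f.
Substitute into the budget 1·f + 9.5·h = 76: 4·f = 76, so f* = 19.
Then h* = (6/19)·19 = 6.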